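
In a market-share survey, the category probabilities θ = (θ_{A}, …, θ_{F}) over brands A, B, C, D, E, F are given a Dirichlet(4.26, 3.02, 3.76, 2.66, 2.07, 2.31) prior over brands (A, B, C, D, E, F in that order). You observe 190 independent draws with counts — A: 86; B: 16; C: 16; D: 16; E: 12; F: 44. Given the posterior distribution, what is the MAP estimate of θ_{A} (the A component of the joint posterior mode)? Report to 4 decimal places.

0.4417

The Dirichlet prior is conjugate to the Multinomial likelihood: each posterior αⱼ = prior αⱼ + observed count nⱼ.
Posterior concentration: (90.26, 19.02, 19.76, 18.66, 14.07, 46.31), total = 208.08.
Joint mode component: (α_{A}−1)/(Σα−K) = 89.26/202.08 = 0.4417.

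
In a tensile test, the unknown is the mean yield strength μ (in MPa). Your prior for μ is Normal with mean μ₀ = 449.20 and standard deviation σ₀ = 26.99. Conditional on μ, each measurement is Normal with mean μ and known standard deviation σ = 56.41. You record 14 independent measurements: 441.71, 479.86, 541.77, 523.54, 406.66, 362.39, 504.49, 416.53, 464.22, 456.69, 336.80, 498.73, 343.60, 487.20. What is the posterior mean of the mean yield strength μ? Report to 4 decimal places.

For Normal data with known variance σ², a Normal(μ₀, σ₀²) prior on μ is conjugate. Posterior precision = 1/σ₀² + n/σ²; posterior mean is the precision-weighted average of μ₀ and x̄.
Σxᵢ = 441.71 + 479.86 + 541.77 + 523.54 + 406.66 + 362.39 + 504.49 + 416.53 + 464.22 + 456.69 + 336.80 + 498.73 + 343.60 + 487.20 = 6264.19, so n·x̄ = 6264.19.
σ₀² = 26.99² = 728.4601, σ² = 56.41² = 3182.0881; σ² + n·σ₀² = 3182.0881 + 14·728.4601 = 13380.5295.
Posterior mean = (μ₀/σ₀² + n·x̄/σ²)/(1/σ₀² + n/σ²) = (σ²·μ₀ + σ₀²·n·x̄)/(σ² + n·σ₀²) = (3182.0881·449.20 + 728.4601·6264.19)/13380.5295 = 5992606.448339/13380.5295 = 447.8602.

447.8602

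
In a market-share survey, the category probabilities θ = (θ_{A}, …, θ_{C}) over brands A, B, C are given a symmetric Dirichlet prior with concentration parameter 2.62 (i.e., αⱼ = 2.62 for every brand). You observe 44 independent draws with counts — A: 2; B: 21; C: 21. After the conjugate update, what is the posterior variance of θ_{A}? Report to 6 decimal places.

0.001535

The Dirichlet prior is conjugate to the Multinomial likelihood: each posterior αⱼ = prior αⱼ + observed count nⱼ.
Posterior concentration: (4.62, 23.62, 23.62), total = 51.86.
Var[θ_j] = α_j(Σα−α_j)/((Σα)²(Σα+1)) = 4.62·47.24/(51.86²·52.86) = 0.001535.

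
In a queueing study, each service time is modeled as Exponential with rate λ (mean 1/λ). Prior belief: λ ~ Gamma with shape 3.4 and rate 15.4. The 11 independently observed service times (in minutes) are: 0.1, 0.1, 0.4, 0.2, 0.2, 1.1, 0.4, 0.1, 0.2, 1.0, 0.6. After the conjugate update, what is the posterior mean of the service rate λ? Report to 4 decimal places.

0.7273

With a Gamma(shape α, rate β) prior on the exponential rate λ, the posterior after n observations with total T = Σxᵢ is Gamma(α+n, β+T).
Sum of observations T = 4.4 minutes; n = 11.
Posterior: Gamma(3.4+11, 15.4+4.4) = Gamma(14.4, 19.8).
Posterior mean of λ = α/β = 14.4/19.8 = 0.7273.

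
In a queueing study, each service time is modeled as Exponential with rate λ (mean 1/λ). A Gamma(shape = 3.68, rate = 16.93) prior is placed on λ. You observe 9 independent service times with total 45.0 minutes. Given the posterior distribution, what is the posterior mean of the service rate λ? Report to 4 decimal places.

0.2047

With a Gamma(shape α, rate β) prior on the exponential rate λ, the posterior after n observations with total T = Σxᵢ is Gamma(α+n, β+T).
Posterior: Gamma(3.68+9, 16.93+45.0) = Gamma(12.68, 61.93).
Posterior mean of λ = α/β = 12.68/61.93 = 0.2047.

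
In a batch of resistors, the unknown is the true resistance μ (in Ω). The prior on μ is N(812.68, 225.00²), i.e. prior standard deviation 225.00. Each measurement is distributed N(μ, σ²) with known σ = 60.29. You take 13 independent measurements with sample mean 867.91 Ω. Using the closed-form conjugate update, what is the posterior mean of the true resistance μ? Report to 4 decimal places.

For Normal data with known variance σ², a Normal(μ₀, σ₀²) prior on μ is conjugate. Posterior precision = 1/σ₀² + n/σ²; posterior mean is the precision-weighted average of μ₀ and x̄.
n·x̄ = 13·867.91 = 11282.83.
σ₀² = 225.00² = 50625, σ² = 60.29² = 3634.8841; σ² + n·σ₀² = 3634.8841 + 13·50625 = 661759.8841.
Posterior mean = (μ₀/σ₀² + n·x̄/σ²)/(1/σ₀² + n/σ²) = (σ²·μ₀ + σ₀²·n·x̄)/(σ² + n·σ₀²) = (3634.8841·812.68 + 50625·11282.83)/661759.8841 = 574147266.360388/661759.8841 = 867.6066.

867.6066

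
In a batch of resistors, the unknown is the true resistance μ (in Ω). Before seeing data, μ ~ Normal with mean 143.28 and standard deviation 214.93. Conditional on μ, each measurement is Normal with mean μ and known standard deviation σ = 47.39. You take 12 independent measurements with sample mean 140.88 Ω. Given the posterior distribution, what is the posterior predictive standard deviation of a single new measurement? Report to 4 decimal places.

For Normal data with known variance σ², a Normal(μ₀, σ₀²) prior on μ is conjugate. Posterior precision = 1/σ₀² + n/σ²; posterior mean is the precision-weighted average of μ₀ and x̄.
σ₀² = 214.93² = 46194.9049, σ² = 47.39² = 2245.8121; σ² + n·σ₀² = 2245.8121 + 12·46194.9049 = 556584.6709.
Posterior precision = 1/σ₀² + n/σ² = 1/46194.9049 + 12/2245.8121 = (σ² + n·σ₀²)/(σ₀²σ²) = 556584.6709/(46194.9049·2245.8121); posterior variance σₙ² = σ₀²σ²/(σ² + n·σ₀²) = 46194.9049·2245.8121/556584.6709 = 186.395856.
Predictive variance for one new observation = σₙ² + σ² = 46194.9049·2245.8121/556584.6709 + 2245.8121 = σ²·(σ₀² + 556584.6709)/556584.6709 = 2245.8121·602779.5758/556584.6709 = 2432.207956; SD = √(2245.8121·602779.5758/556584.6709) = 49.3174.

49.3174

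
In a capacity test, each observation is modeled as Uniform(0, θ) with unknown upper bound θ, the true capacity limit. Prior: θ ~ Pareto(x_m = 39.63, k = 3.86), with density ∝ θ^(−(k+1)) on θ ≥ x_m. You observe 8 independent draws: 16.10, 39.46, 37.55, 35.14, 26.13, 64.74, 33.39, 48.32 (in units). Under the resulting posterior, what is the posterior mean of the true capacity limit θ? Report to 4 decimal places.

A Pareto(scale x_m, shape k) prior on the upper bound θ of Uniform(0, θ) is conjugate: posterior is Pareto(max(x_m, max xᵢ), k + n).
Sample maximum = 64.74; prior scale x_m = 39.63 → posterior scale = max = 64.74.
Posterior shape = 3.86 + 8 = 11.86.
E[θ|data] = k·x_m/(k−1) = 11.86·64.74/10.86 = 70.7013.

70.7013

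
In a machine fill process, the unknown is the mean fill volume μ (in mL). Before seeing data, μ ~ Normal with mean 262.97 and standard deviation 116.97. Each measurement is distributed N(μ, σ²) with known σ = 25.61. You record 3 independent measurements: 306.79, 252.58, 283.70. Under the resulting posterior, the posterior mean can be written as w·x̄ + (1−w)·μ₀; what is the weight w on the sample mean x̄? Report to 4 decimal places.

For Normal data with known variance σ², a Normal(μ₀, σ₀²) prior on μ is conjugate. Posterior precision = 1/σ₀² + n/σ²; posterior mean is the precision-weighted average of μ₀ and x̄.
σ₀² = 116.97² = 13681.9809, σ² = 25.61² = 655.8721. Prior precision 1/σ₀² = 1/13681.9809; data precision n/σ² = 3/655.8721.
w = (n/σ²)/(1/σ₀² + n/σ²) = n·σ₀²/(σ² + n·σ₀²) = 3·13681.9809/(655.8721 + 3·13681.9809) = 41045.9427/41701.8148 = 0.9843.

0.9843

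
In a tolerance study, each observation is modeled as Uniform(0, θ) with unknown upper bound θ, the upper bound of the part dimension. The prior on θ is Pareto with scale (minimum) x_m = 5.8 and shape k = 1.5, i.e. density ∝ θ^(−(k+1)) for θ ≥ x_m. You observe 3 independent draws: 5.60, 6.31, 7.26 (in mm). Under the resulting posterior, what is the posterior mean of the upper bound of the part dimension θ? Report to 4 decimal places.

9.3343

A Pareto(scale x_m, shape k) prior on the upper bound θ of Uniform(0, θ) is conjugate: posterior is Pareto(max(x_m, max xᵢ), k + n).
Sample maximum = 7.26; prior scale x_m = 5.8 → posterior scale = max = 7.26.
Posterior shape = 1.5 + 3 = 4.5.
E[θ|data] = k·x_m/(k−1) = 4.5·7.26/3.5 = 9.3343.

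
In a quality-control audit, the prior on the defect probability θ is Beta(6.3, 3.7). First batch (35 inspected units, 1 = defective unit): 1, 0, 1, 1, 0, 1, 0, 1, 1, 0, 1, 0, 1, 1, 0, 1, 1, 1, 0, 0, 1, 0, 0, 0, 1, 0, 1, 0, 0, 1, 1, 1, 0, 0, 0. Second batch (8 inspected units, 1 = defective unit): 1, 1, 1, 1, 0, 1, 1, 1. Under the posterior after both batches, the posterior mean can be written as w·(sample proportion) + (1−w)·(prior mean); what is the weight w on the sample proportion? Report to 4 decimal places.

0.8113

The Beta prior is conjugate to a Binomial/Bernoulli likelihood; the update adds successes to α and failures to β.
Total number of inspected units: n = 35 + 8 = 43.
Posterior mean = (α₀+k)/(α₀+β₀+n) = [n/(α₀+β₀+n)]·(k/n) + [(α₀+β₀)/(α₀+β₀+n)]·α₀/(α₀+β₀), so only n and the prior enter the weight.
The weight on the data is w = n/(α₀+β₀+n) = 43/(6.3+3.7+43) = 43/53.0 = 0.8113.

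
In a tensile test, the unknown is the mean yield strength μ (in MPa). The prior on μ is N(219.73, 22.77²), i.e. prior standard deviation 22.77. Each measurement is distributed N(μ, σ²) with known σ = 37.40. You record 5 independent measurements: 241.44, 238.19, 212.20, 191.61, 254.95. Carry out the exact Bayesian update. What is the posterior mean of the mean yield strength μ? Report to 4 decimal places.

224.8925

For Normal data with known variance σ², a Normal(μ₀, σ₀²) prior on μ is conjugate. Posterior precision = 1/σ₀² + n/σ²; posterior mean is the precision-weighted average of μ₀ and x̄.
Σxᵢ = 241.44 + 238.19 + 212.20 + 191.61 + 254.95 = 1138.39, so n·x̄ = 1138.39.
σ₀² = 22.77² = 518.4729, σ² = 37.40² = 1398.76; σ² + n·σ₀² = 1398.76 + 5·518.4729 = 3991.1245.
Posterior mean = (μ₀/σ₀² + n·x̄/σ²)/(1/σ₀² + n/σ²) = (σ²·μ₀ + σ₀²·n·x̄)/(σ² + n·σ₀²) = (1398.76·219.73 + 518.4729·1138.39)/3991.1245 = 897573.899431/3991.1245 = 224.8925.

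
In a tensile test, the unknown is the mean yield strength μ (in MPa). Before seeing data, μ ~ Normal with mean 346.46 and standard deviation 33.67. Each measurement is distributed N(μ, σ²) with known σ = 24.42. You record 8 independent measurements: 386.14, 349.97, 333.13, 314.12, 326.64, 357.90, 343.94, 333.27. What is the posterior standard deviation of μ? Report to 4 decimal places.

8.3632

For Normal data with known variance σ², a Normal(μ₀, σ₀²) prior on μ is conjugate. Posterior precision = 1/σ₀² + n/σ²; posterior mean is the precision-weighted average of μ₀ and x̄.
σ₀² = 33.67² = 1133.6689, σ² = 24.42² = 596.3364; σ² + n·σ₀² = 596.3364 + 8·1133.6689 = 9665.6876.
Posterior precision = 1/σ₀² + n/σ² = 1/1133.6689 + 8/596.3364 = (σ² + n·σ₀²)/(σ₀²σ²) = 9665.6876/(1133.6689·596.3364); posterior variance σₙ² = σ₀²σ²/(σ² + n·σ₀²) = 1133.6689·596.3364/9665.6876 = 69.943087.
Posterior SD = √σₙ² = √(1133.6689·596.3364/9665.6876) = 8.3632.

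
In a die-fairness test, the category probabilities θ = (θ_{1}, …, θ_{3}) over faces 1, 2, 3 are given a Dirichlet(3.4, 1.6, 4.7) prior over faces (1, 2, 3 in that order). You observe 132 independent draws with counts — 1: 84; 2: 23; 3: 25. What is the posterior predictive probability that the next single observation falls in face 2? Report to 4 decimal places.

The Dirichlet prior is conjugate to the Multinomial likelihood: each posterior αⱼ = prior αⱼ + observed count nⱼ.
Posterior concentration: (87.4, 24.6, 29.7), total = 141.7.
P(next = 2 | data) = α_{2}/Σα = 0.1736.

0.1736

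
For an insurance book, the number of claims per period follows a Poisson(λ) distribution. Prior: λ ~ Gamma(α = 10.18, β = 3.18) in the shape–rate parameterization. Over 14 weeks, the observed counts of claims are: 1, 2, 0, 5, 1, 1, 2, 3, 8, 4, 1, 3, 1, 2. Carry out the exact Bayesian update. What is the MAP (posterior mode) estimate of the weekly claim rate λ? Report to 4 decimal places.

2.5134

With a Gamma(shape α, rate β) prior, the Poisson likelihood is conjugate: the posterior is Gamma(α + ΣXᵢ, β + n).
Sum of counts S = 34 over n = 14 weeks.
Posterior: Gamma(α+S, β+n) = Gamma(10.18+34, 3.18+14) = Gamma(44.18, 17.18).
Mode of Gamma(α,β) for α≥1 is (α−1)/β = 43.18/17.18 = 2.5134.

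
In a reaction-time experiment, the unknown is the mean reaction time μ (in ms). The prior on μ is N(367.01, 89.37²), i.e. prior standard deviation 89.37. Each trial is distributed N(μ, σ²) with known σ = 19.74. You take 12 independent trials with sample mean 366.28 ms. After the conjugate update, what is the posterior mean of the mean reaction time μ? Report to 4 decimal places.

For Normal data with known variance σ², a Normal(μ₀, σ₀²) prior on μ is conjugate. Posterior precision = 1/σ₀² + n/σ²; posterior mean is the precision-weighted average of μ₀ and x̄.
n·x̄ = 12·366.28 = 4395.36.
σ₀² = 89.37² = 7986.9969, σ² = 19.74² = 389.6676; σ² + n·σ₀² = 389.6676 + 12·7986.9969 = 96233.6304.
Posterior mean = (μ₀/σ₀² + n·x̄/σ²)/(1/σ₀² + n/σ²) = (σ²·μ₀ + σ₀²·n·x̄)/(σ² + n·σ₀²) = (389.6676·367.01 + 7986.9969·4395.36)/96233.6304 = 35248738.60026/96233.6304 = 366.2830.

366.2830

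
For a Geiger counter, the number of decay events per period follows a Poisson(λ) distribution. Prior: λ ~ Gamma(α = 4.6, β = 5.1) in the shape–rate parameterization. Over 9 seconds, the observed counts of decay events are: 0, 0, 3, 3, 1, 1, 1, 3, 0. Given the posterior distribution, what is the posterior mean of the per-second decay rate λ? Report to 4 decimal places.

1.1773

With a Gamma(shape α, rate β) prior, the Poisson likelihood is conjugate: the posterior is Gamma(α + ΣXᵢ, β + n).
Sum of counts S = 12 over n = 9 seconds.
Posterior: Gamma(α+S, β+n) = Gamma(4.6+12, 5.1+9) = Gamma(16.6, 14.1).
Posterior mean = α/β = 16.6/14.1 = 1.1773.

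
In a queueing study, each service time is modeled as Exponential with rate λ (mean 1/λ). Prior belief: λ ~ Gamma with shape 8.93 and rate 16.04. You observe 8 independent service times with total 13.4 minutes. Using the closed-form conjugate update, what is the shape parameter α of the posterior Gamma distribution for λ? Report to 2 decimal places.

16.93

With a Gamma(shape α, rate β) prior on the exponential rate λ, the posterior after n observations with total T = Σxᵢ is Gamma(α+n, β+T).
Posterior: Gamma(8.93+8, 16.04+13.4) = Gamma(16.93, 29.44).
Posterior α = 16.93.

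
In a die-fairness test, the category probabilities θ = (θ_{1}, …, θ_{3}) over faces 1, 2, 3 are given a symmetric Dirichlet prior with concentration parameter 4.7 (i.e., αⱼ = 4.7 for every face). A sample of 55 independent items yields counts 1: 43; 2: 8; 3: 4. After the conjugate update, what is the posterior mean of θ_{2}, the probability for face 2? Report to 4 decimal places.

The Dirichlet prior is conjugate to the Multinomial likelihood: each posterior αⱼ = prior αⱼ + observed count nⱼ.
Posterior concentration: (47.7, 12.7, 8.7), total = 69.1.
E[θ_{2}|data] = α_{2}/Σα = 12.7/69.1 = 0.1838.

0.1838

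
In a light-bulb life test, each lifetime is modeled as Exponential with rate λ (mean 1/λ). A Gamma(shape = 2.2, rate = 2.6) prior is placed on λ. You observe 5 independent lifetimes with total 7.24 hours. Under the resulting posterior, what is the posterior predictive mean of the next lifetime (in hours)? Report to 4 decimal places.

With a Gamma(shape α, rate β) prior on the exponential rate λ, the posterior after n observations with total T = Σxᵢ is Gamma(α+n, β+T).
Posterior: Gamma(2.2+5, 2.6+7.24) = Gamma(7.2, 9.84).
The predictive distribution for the next observation is Lomax; its mean is β/(α−1) = 9.84/6.2 = 1.5871.

1.5871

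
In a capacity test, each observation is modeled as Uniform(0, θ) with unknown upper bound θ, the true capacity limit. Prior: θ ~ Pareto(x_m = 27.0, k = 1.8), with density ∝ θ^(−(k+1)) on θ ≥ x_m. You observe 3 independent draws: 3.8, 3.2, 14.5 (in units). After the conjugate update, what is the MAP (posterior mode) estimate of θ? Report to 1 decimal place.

27.0

A Pareto(scale x_m, shape k) prior on the upper bound θ of Uniform(0, θ) is conjugate: posterior is Pareto(max(x_m, max xᵢ), k + n).
Sample maximum = 14.5; prior scale x_m = 27.0 → posterior scale = max = 27.0.
Posterior shape = 1.8 + 3 = 4.8.
The Pareto density is decreasing on [x_m, ∞), so the mode is x_m = 27.0.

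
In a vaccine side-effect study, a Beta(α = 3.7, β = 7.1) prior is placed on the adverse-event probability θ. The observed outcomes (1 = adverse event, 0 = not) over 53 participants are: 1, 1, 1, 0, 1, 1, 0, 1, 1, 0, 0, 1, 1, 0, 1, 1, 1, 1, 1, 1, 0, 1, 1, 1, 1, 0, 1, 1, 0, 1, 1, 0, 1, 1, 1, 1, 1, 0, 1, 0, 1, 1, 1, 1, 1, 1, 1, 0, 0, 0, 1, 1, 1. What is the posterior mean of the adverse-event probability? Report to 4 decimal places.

0.6693

The Beta prior is conjugate to a Binomial/Bernoulli likelihood; the update adds successes to α and failures to β.
Posterior: Beta(α+k, β+n−k) = Beta(3.7+39, 7.1+14) = Beta(42.7, 21.1).
Posterior mean = α/(α+β) = 42.7/63.8 = 0.6693.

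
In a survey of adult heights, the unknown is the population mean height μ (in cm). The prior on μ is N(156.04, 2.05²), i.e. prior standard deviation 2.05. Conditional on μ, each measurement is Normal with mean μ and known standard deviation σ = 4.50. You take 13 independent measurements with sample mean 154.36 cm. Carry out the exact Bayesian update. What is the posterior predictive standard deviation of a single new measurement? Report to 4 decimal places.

4.6245

For Normal data with known variance σ², a Normal(μ₀, σ₀²) prior on μ is conjugate. Posterior precision = 1/σ₀² + n/σ²; posterior mean is the precision-weighted average of μ₀ and x̄.
σ₀² = 2.05² = 4.2025, σ² = 4.50² = 20.25; σ² + n·σ₀² = 20.25 + 13·4.2025 = 74.8825.
Posterior precision = 1/σ₀² + n/σ² = 1/4.2025 + 13/20.25 = (σ² + n·σ₀²)/(σ₀²σ²) = 74.8825/(4.2025·20.25); posterior variance σₙ² = σ₀²σ²/(σ² + n·σ₀²) = 4.2025·20.25/74.8825 = 1.136455.
Predictive variance for one new observation = σₙ² + σ² = 4.2025·20.25/74.8825 + 20.25 = σ²·(σ₀² + 74.8825)/74.8825 = 20.25·79.085/74.8825 = 21.386455; SD = √(20.25·79.085/74.8825) = 4.6245.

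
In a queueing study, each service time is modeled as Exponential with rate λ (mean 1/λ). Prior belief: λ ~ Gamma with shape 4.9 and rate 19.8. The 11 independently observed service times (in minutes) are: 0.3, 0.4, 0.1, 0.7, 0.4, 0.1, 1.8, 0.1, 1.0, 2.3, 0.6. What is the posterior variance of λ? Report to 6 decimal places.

With a Gamma(shape α, rate β) prior on the exponential rate λ, the posterior after n observations with total T = Σxᵢ is Gamma(α+n, β+T).
Sum of observations T = 7.8 minutes; n = 11.
Posterior: Gamma(4.9+11, 19.8+7.8) = Gamma(15.9, 27.6).
Var = α/β² = 0.020873.

0.020873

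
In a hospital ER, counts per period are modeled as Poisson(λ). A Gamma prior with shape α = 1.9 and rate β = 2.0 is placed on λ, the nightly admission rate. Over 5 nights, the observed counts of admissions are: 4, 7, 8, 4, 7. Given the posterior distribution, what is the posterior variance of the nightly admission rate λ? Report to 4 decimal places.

0.6510

With a Gamma(shape α, rate β) prior, the Poisson likelihood is conjugate: the posterior is Gamma(α + ΣXᵢ, β + n).
Sum of counts S = 30 over n = 5 nights.
Posterior: Gamma(α+S, β+n) = Gamma(1.9+30, 2.0+5) = Gamma(31.9, 7.0).
Var = α/β² = 31.9/7.0² = 0.6510.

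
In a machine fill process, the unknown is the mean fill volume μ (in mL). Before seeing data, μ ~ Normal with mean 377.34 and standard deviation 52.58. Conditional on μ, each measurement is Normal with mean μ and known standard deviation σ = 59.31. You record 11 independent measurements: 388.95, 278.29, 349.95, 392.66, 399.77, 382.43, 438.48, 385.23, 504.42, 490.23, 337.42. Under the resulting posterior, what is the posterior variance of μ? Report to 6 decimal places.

286.633718

For Normal data with known variance σ², a Normal(μ₀, σ₀²) prior on μ is conjugate. Posterior precision = 1/σ₀² + n/σ²; posterior mean is the precision-weighted average of μ₀ and x̄.
σ₀² = 52.58² = 2764.6564, σ² = 59.31² = 3517.6761; σ² + n·σ₀² = 3517.6761 + 11·2764.6564 = 33928.8965.
Posterior precision = 1/σ₀² + n/σ² = 1/2764.6564 + 11/3517.6761 = (σ² + n·σ₀²)/(σ₀²σ²) = 33928.8965/(2764.6564·3517.6761); posterior variance σₙ² = σ₀²σ²/(σ² + n·σ₀²) = 2764.6564·3517.6761/33928.8965 = 286.633718.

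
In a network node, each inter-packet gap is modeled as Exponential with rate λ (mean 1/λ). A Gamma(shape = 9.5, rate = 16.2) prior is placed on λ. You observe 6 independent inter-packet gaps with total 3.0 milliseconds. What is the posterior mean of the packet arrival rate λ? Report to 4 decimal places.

0.8073

With a Gamma(shape α, rate β) prior on the exponential rate λ, the posterior after n observations with total T = Σxᵢ is Gamma(α+n, β+T).
Posterior: Gamma(9.5+6, 16.2+3.0) = Gamma(15.5, 19.2).
Posterior mean of λ = α/β = 15.5/19.2 = 0.8073.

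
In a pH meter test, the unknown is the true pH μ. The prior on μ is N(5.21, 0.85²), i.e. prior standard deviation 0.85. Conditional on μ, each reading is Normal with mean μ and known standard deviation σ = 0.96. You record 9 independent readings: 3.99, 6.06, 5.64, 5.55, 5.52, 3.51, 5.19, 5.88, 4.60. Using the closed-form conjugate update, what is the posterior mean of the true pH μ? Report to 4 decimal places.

For Normal data with known variance σ², a Normal(μ₀, σ₀²) prior on μ is conjugate. Posterior precision = 1/σ₀² + n/σ²; posterior mean is the precision-weighted average of μ₀ and x̄.
Σxᵢ = 3.99 + 6.06 + 5.64 + 5.55 + 5.52 + 3.51 + 5.19 + 5.88 + 4.60 = 45.94, so n·x̄ = 45.94.
σ₀² = 0.85² = 0.7225, σ² = 0.96² = 0.9216; σ² + n·σ₀² = 0.9216 + 9·0.7225 = 7.4241.
Posterior mean = (μ₀/σ₀² + n·x̄/σ²)/(1/σ₀² + n/σ²) = (σ²·μ₀ + σ₀²·n·x̄)/(σ² + n·σ₀²) = (0.9216·5.21 + 0.7225·45.94)/7.4241 = 37.993186/7.4241 = 5.1175.

5.1175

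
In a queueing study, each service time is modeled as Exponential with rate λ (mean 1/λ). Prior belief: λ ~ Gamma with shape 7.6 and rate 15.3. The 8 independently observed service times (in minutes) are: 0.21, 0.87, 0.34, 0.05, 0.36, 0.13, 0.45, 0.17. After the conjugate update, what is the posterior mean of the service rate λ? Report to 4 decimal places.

With a Gamma(shape α, rate β) prior on the exponential rate λ, the posterior after n observations with total T = Σxᵢ is Gamma(α+n, β+T).
Sum of observations T = 2.58 minutes; n = 8.
Posterior: Gamma(7.6+8, 15.3+2.58) = Gamma(15.6, 17.88).
Posterior mean of λ = α/β = 15.6/17.88 = 0.8725.

0.8725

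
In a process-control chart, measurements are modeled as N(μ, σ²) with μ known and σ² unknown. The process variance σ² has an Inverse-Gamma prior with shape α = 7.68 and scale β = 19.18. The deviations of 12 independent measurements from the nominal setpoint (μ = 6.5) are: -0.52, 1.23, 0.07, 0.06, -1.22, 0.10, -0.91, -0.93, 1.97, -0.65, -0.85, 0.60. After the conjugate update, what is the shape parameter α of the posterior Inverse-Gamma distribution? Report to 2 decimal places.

13.68

With known mean μ and an Inverse-Gamma(α, β) prior on σ², the Normal likelihood is conjugate: posterior is Inv-Gamma(α + n/2, β + Σ(xᵢ−μ)²/2).
Σ(xᵢ−μ)² = (-0.52)² + (1.23)² + (0.07)² + (0.06)² + (-1.22)² + (0.10)² + (-0.91)² + (-0.93)² + (1.97)² + (-0.65)² + (-0.85)² + (0.60)² = 10.3691.
Posterior: Inv-Gamma(7.68 + 12/2, 19.18 + 10.3691/2) = Inv-Gamma(13.68, 24.36455).
Posterior α = 13.68.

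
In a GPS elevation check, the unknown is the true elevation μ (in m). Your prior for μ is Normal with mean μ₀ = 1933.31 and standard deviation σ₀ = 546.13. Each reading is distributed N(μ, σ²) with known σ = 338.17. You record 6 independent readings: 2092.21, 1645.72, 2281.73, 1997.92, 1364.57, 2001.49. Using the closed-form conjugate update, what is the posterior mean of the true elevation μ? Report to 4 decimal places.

For Normal data with known variance σ², a Normal(μ₀, σ₀²) prior on μ is conjugate. Posterior precision = 1/σ₀² + n/σ²; posterior mean is the precision-weighted average of μ₀ and x̄.
Σxᵢ = 2092.21 + 1645.72 + 2281.73 + 1997.92 + 1364.57 + 2001.49 = 11383.64, so n·x̄ = 11383.64.
σ₀² = 546.13² = 298257.9769, σ² = 338.17² = 114358.9489; σ² + n·σ₀² = 114358.9489 + 6·298257.9769 = 1903906.8103.
Posterior mean = (μ₀/σ₀² + n·x̄/σ²)/(1/σ₀² + n/σ²) = (σ²·μ₀ + σ₀²·n·x̄)/(σ² + n·σ₀²) = (114358.9489·1933.31 + 298257.9769·11383.64)/1903906.8103 = 3616352735.655775/1903906.8103 = 1899.4379.

1899.4379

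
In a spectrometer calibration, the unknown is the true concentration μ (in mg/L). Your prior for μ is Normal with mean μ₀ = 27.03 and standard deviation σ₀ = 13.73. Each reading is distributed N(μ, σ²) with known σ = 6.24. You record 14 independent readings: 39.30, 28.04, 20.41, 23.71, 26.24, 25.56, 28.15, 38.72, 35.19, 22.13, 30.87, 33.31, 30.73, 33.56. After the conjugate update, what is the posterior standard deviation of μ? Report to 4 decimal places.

For Normal data with known variance σ², a Normal(μ₀, σ₀²) prior on μ is conjugate. Posterior precision = 1/σ₀² + n/σ²; posterior mean is the precision-weighted average of μ₀ and x̄.
σ₀² = 13.73² = 188.5129, σ² = 6.24² = 38.9376; σ² + n·σ₀² = 38.9376 + 14·188.5129 = 2678.1182.
Posterior precision = 1/σ₀² + n/σ² = 1/188.5129 + 14/38.9376 = (σ² + n·σ₀²)/(σ₀²σ²) = 2678.1182/(188.5129·38.9376); posterior variance σₙ² = σ₀²σ²/(σ² + n·σ₀²) = 188.5129·38.9376/2678.1182 = 2.740820.
Posterior SD = √σₙ² = √(188.5129·38.9376/2678.1182) = 1.6555.

1.6555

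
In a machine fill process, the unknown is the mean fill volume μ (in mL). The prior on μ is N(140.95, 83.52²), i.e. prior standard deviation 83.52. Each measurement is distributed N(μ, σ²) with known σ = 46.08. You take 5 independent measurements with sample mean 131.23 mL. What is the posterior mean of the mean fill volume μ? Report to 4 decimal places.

131.7878

For Normal data with known variance σ², a Normal(μ₀, σ₀²) prior on μ is conjugate. Posterior precision = 1/σ₀² + n/σ²; posterior mean is the precision-weighted average of μ₀ and x̄.
n·x̄ = 5·131.23 = 656.15.
σ₀² = 83.52² = 6975.5904, σ² = 46.08² = 2123.3664; σ² + n·σ₀² = 2123.3664 + 5·6975.5904 = 37001.3184.
Posterior mean = (μ₀/σ₀² + n·x̄/σ²)/(1/σ₀² + n/σ²) = (σ²·μ₀ + σ₀²·n·x̄)/(σ² + n·σ₀²) = (2123.3664·140.95 + 6975.5904·656.15)/37001.3184 = 4876322.13504/37001.3184 = 131.7878.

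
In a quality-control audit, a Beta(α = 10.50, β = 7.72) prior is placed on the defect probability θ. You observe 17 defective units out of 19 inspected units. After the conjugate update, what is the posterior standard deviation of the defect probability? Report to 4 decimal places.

The Beta prior is conjugate to a Binomial/Bernoulli likelihood; the update adds successes to α and failures to β.
Posterior: Beta(α+k, β+n−k) = Beta(10.50+17, 7.72+2) = Beta(27.50, 9.72).
Var = αβ/((α+β)²(α+β+1)) = 27.50·9.72/(37.22²·38.22) = 0.00504842; SD = √0.00504842 = 0.0711.

0.0711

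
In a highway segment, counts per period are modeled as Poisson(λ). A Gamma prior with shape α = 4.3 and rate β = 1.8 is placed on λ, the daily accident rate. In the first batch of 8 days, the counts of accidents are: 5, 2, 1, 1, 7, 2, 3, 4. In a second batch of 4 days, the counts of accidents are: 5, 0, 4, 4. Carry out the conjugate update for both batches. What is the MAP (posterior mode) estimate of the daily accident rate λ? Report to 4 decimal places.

2.9928

With a Gamma(shape α, rate β) prior, the Poisson likelihood is conjugate: the posterior is Gamma(α + ΣXᵢ, β + n).
Batch 1: sum of counts S = 25 over n = 8 days.
After batch 1: Gamma(α+S, β+n) = Gamma(4.3+25, 1.8+8) = Gamma(29.3, 9.8).
Batch 2: sum of counts S = 13 over n = 4 days.
After batch 2: Gamma(α+S, β+n) = Gamma(29.3+13, 9.8+4) = Gamma(42.3, 13.8).
Mode of Gamma(α,β) for α≥1 is (α−1)/β = 41.3/13.8 = 2.9928.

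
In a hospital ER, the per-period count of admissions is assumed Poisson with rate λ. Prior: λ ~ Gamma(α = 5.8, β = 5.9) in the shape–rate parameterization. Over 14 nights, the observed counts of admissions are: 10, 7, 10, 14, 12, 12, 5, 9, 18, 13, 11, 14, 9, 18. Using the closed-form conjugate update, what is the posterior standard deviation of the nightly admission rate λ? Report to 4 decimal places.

With a Gamma(shape α, rate β) prior, the Poisson likelihood is conjugate: the posterior is Gamma(α + ΣXᵢ, β + n).
Sum of counts S = 162 over n = 14 nights.
Posterior: Gamma(α+S, β+n) = Gamma(5.8+162, 5.9+14) = Gamma(167.8, 19.9).
SD = √α/β = √167.8/19.9 = 0.6509.

0.6509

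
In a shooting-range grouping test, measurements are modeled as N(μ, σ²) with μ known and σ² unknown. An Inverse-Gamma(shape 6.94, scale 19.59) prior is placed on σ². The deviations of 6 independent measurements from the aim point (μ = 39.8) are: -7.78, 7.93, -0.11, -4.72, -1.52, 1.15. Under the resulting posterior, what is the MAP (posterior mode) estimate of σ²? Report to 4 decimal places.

8.6159

With known mean μ and an Inverse-Gamma(α, β) prior on σ², the Normal likelihood is conjugate: posterior is Inv-Gamma(α + n/2, β + Σ(xᵢ−μ)²/2).
Σ(xᵢ−μ)² = (-7.78)² + (7.93)² + (-0.11)² + (-4.72)² + (-1.52)² + (1.15)² = 149.3367.
Posterior: Inv-Gamma(6.94 + 6/2, 19.59 + 149.3367/2) = Inv-Gamma(9.94, 94.25835).
Mode = β/(α+1) = 94.25835/10.94 = 8.6159.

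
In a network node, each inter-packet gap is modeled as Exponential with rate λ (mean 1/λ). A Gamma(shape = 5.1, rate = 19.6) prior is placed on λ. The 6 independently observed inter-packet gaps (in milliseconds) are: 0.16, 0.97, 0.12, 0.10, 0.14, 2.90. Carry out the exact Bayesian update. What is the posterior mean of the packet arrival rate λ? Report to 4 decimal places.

With a Gamma(shape α, rate β) prior on the exponential rate λ, the posterior after n observations with total T = Σxᵢ is Gamma(α+n, β+T).
Sum of observations T = 4.39 milliseconds; n = 6.
Posterior: Gamma(5.1+6, 19.6+4.39) = Gamma(11.1, 23.99).
Posterior mean of λ = α/β = 11.1/23.99 = 0.4627.

0.4627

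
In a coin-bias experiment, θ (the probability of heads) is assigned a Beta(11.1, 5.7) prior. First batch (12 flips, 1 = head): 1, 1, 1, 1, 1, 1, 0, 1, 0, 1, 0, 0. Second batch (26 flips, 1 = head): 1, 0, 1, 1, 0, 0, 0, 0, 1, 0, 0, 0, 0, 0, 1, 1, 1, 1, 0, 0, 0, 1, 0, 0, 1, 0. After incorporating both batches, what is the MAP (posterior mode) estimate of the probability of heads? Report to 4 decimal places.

The Beta prior is conjugate to a Binomial/Bernoulli likelihood; the update adds successes to α and failures to β.
After batch 1: Beta(11.1+8, 5.7+4) = Beta(19.1, 9.7).
After batch 2: Beta(19.1+10, 9.7+16) = Beta(29.1, 25.7).
Mode of Beta(a,b) for a,b>1 is (a−1)/(a+b−2) = 28.1/52.8 = 0.5322.

0.5322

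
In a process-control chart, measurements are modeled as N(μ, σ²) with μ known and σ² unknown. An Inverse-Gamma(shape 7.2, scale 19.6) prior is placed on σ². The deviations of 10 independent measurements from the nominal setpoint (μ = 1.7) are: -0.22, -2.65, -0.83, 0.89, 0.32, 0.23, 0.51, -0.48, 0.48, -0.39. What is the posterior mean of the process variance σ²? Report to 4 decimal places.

2.1777

With known mean μ and an Inverse-Gamma(α, β) prior on σ², the Normal likelihood is conjugate: posterior is Inv-Gamma(α + n/2, β + Σ(xᵢ−μ)²/2).
Σ(xᵢ−μ)² = (-0.22)² + (-2.65)² + (-0.83)² + (0.89)² + (0.32)² + (0.23)² + (0.51)² + (-0.48)² + (0.48)² + (-0.39)² = 9.5802.
Posterior: Inv-Gamma(7.2 + 10/2, 19.6 + 9.5802/2) = Inv-Gamma(12.20, 24.39010).
E[σ²|data] = β/(α−1) = 24.39010/11.20 = 2.1777.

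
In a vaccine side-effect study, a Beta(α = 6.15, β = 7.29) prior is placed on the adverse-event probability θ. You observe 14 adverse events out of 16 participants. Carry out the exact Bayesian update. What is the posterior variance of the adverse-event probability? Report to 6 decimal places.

The Beta prior is conjugate to a Binomial/Bernoulli likelihood; the update adds successes to α and failures to β.
Posterior: Beta(α+k, β+n−k) = Beta(6.15+14, 7.29+2) = Beta(20.15, 9.29).
Var = αβ/((α+β)²(α+β+1)) = 20.15·9.29/(29.44²·30.44) = 0.007095.

0.007095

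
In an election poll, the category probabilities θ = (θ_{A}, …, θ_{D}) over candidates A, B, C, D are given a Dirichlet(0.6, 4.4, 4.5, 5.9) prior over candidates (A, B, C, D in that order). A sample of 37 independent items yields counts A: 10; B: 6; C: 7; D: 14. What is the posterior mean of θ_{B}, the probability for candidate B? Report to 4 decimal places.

The Dirichlet prior is conjugate to the Multinomial likelihood: each posterior αⱼ = prior αⱼ + observed count nⱼ.
Posterior concentration: (10.6, 10.4, 11.5, 19.9), total = 52.4.
E[θ_{B}|data] = α_{B}/Σα = 10.4/52.4 = 0.1985.

0.1985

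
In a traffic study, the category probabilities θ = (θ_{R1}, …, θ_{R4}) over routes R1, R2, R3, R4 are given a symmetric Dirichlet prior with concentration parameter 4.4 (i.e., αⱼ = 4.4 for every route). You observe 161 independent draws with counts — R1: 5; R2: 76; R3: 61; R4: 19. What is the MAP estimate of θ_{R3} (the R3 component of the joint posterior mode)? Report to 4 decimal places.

0.3688

The Dirichlet prior is conjugate to the Multinomial likelihood: each posterior αⱼ = prior αⱼ + observed count nⱼ.
Posterior concentration: (9.4, 80.4, 65.4, 23.4), total = 178.6.
Joint mode component: (α_{R3}−1)/(Σα−K) = 64.4/174.6 = 0.3688.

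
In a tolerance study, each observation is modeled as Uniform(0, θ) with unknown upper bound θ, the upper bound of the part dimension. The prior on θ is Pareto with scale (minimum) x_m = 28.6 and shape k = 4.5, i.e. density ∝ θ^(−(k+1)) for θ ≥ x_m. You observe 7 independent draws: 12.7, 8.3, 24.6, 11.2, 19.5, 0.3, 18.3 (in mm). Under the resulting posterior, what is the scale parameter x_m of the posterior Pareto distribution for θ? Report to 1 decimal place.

A Pareto(scale x_m, shape k) prior on the upper bound θ of Uniform(0, θ) is conjugate: posterior is Pareto(max(x_m, max xᵢ), k + n).
Sample maximum = 24.6; prior scale x_m = 28.6 → posterior scale = max = 28.6.
Posterior shape = 4.5 + 7 = 11.5.
Posterior scale x_m = 28.6.

28.6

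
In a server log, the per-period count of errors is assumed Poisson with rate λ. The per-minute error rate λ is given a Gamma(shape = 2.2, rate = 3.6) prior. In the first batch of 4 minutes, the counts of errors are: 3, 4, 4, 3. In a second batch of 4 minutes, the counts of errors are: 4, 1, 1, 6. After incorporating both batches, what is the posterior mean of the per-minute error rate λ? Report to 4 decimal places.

With a Gamma(shape α, rate β) prior, the Poisson likelihood is conjugate: the posterior is Gamma(α + ΣXᵢ, β + n).
Batch 1: sum of counts S = 14 over n = 4 minutes.
After batch 1: Gamma(α+S, β+n) = Gamma(2.2+14, 3.6+4) = Gamma(16.2, 7.6).
Batch 2: sum of counts S = 12 over n = 4 minutes.
After batch 2: Gamma(α+S, β+n) = Gamma(16.2+12, 7.6+4) = Gamma(28.2, 11.6).
Posterior mean = α/β = 28.2/11.6 = 2.4310.

2.4310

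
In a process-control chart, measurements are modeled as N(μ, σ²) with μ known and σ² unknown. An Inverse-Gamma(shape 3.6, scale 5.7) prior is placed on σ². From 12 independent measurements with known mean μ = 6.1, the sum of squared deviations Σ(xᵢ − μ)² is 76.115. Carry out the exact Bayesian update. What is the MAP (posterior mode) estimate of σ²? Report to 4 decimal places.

4.1281

With known mean μ and an Inverse-Gamma(α, β) prior on σ², the Normal likelihood is conjugate: posterior is Inv-Gamma(α + n/2, β + Σ(xᵢ−μ)²/2).
Posterior: Inv-Gamma(3.6 + 12/2, 5.7 + 76.115/2) = Inv-Gamma(9.60, 43.7575).
Mode = β/(α+1) = 43.7575/10.60 = 4.1281.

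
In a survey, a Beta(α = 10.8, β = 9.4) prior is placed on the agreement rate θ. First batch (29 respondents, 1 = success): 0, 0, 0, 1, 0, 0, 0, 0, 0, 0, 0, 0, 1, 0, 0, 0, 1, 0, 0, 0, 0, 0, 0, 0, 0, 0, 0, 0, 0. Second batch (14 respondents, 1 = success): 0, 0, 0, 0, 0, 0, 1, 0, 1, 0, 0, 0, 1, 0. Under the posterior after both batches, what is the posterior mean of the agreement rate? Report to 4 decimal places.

The Beta prior is conjugate to a Binomial/Bernoulli likelihood; the update adds successes to α and failures to β.
After batch 1: Beta(10.8+3, 9.4+26) = Beta(13.8, 35.4).
After batch 2: Beta(13.8+3, 35.4+11) = Beta(16.8, 46.4).
Posterior mean = α/(α+β) = 16.8/63.2 = 0.2658.

0.2658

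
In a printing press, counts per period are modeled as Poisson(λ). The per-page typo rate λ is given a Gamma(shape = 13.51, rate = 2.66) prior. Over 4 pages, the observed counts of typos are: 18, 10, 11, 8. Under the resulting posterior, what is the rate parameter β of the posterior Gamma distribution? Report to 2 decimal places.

With a Gamma(shape α, rate β) prior, the Poisson likelihood is conjugate: the posterior is Gamma(α + ΣXᵢ, β + n).
Sum of counts S = 47 over n = 4 pages.
Posterior: Gamma(α+S, β+n) = Gamma(13.51+47, 2.66+4) = Gamma(60.51, 6.66).
Posterior β = 6.66.

6.66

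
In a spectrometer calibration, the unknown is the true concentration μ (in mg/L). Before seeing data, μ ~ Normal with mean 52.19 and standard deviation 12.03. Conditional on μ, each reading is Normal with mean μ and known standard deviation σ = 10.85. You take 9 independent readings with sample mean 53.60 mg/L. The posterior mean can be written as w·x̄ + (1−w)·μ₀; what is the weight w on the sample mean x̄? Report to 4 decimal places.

0.9171

For Normal data with known variance σ², a Normal(μ₀, σ₀²) prior on μ is conjugate. Posterior precision = 1/σ₀² + n/σ²; posterior mean is the precision-weighted average of μ₀ and x̄.
σ₀² = 12.03² = 144.7209, σ² = 10.85² = 117.7225. Prior precision 1/σ₀² = 1/144.7209; data precision n/σ² = 9/117.7225.
w = (n/σ²)/(1/σ₀² + n/σ²) = n·σ₀²/(σ² + n·σ₀²) = 9·144.7209/(117.7225 + 9·144.7209) = 1302.4881/1420.2106 = 0.9171.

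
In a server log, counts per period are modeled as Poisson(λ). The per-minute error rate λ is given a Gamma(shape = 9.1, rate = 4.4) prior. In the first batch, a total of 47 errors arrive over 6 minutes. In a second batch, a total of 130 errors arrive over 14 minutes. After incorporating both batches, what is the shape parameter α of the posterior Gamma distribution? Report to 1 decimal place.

186.1

With a Gamma(shape α, rate β) prior, the Poisson likelihood is conjugate: the posterior is Gamma(α + ΣXᵢ, β + n).
After batch 1: Gamma(α+S, β+n) = Gamma(9.1+47, 4.4+6) = Gamma(56.1, 10.4).
After batch 2: Gamma(α+S, β+n) = Gamma(56.1+130, 10.4+14) = Gamma(186.1, 24.4).
Posterior α = 186.1.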